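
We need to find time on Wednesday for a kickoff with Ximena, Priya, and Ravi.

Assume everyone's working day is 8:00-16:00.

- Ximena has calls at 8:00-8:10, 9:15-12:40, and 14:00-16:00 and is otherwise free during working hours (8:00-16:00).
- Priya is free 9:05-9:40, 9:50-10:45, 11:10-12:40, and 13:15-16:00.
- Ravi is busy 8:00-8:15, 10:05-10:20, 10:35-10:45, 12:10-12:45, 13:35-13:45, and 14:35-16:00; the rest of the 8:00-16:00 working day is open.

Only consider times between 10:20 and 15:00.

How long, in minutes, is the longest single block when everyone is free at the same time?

20 minutes

Ximena free within 08:00–16:00: 08:10–09:15, 12:40–14:00.
Ravi free within 08:00–16:00: 08:15–10:05, 10:20–10:35, 10:45–12:10, 12:45–13:35, 13:45–14:35.
Ximena ∩ Priya: 09:05–09:15, 13:15–14:00.
Ximena ∩ Priya ∩ Ravi: 09:05–09:15, 13:15–13:35, 13:45–14:00.
Restricted to 10:20–15:00: 13:15–13:35, 13:45–14:00.
Common window lengths: 20, 15 min; longest is 20.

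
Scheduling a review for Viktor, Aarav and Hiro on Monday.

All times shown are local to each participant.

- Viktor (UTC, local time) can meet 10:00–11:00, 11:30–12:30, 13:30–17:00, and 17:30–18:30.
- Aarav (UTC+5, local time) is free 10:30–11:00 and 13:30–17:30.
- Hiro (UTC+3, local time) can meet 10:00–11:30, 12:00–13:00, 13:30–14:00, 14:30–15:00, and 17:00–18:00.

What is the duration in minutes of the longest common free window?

Viktor → UTC: 10:00–11:00, 11:30–12:30, 13:30–17:00, 17:30–18:30.
Aarav → UTC: 05:30–06:00, 08:30–12:30.
Hiro → UTC: 07:00–08:30, 09:00–10:00, 10:30–11:00, 11:30–12:00, 14:00–15:00.
Viktor ∩ Aarav: 10:00–11:00, 11:30–12:30.
Viktor ∩ Aarav ∩ Hiro: 10:30–11:00, 11:30–12:00.
Common window lengths: 30, 30 min; longest is 30.

30 minutes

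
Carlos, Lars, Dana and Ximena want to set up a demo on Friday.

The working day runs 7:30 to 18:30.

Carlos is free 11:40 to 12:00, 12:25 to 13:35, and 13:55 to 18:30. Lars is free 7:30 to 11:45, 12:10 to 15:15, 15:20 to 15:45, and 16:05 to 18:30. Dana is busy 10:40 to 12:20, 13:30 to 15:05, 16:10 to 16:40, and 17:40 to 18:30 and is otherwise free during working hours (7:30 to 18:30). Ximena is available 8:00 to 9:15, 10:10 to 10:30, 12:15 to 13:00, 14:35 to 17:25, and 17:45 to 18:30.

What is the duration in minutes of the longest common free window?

45 minutes

Dana free within 07:30–18:30: 07:30–10:40, 12:20–13:30, 15:05–16:10, 16:40–17:40.
Carlos ∩ Lars: 11:40–11:45, 12:25–13:35, 13:55–15:15, 15:20–15:45, 16:05–18:30.
Carlos ∩ Lars ∩ Dana: 12:25–13:30, 15:05–15:15, 15:20–15:45, 16:05–16:10, 16:40–17:40.
Carlos ∩ Lars ∩ Dana ∩ Ximena: 12:25–13:00, 15:05–15:15, 15:20–15:45, 16:05–16:10, 16:40–17:25.
Common window lengths: 35, 10, 25, 5, 45 min; longest is 45.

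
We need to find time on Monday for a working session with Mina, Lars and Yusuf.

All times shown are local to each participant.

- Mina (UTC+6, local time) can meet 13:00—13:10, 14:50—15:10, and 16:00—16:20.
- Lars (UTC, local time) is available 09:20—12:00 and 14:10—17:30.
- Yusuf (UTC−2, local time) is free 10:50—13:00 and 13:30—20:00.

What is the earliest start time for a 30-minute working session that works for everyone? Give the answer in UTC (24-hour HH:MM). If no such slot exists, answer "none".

none

Mina → UTC: 07:00–07:10, 08:50–09:10, 10:00–10:20.
Lars → UTC: 09:20–12:00, 14:10–17:30.
Yusuf → UTC: 12:50–15:00, 15:30–22:00.
Mina ∩ Lars: 10:00–10:20.
Mina ∩ Lars ∩ Yusuf: (none).
Windows ≥ 30 min: (none).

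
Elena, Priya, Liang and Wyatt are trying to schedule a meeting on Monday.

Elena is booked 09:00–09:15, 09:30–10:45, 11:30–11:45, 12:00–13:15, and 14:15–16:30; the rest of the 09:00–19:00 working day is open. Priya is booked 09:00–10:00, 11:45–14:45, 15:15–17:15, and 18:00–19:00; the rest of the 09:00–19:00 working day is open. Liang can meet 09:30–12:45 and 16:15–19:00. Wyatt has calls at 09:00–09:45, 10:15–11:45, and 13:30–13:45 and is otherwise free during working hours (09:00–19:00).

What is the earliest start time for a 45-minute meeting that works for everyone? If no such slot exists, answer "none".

Elena free within 09:00–19:00: 09:15–09:30, 10:45–11:30, 11:45–12:00, 13:15–14:15, 16:30–19:00.
Priya free within 09:00–19:00: 10:00–11:45, 14:45–15:15, 17:15–18:00.
Wyatt free within 09:00–19:00: 09:45–10:15, 11:45–13:30, 13:45–19:00.
Elena ∩ Priya: 10:45–11:30, 17:15–18:00.
Elena ∩ Priya ∩ Liang: 10:45–11:30, 17:15–18:00.
Elena ∩ Priya ∩ Liang ∩ Wyatt: 17:15–18:00.
Windows ≥ 45 min: 17:15–18:00.
Earliest such window starts at 17:15.

17:15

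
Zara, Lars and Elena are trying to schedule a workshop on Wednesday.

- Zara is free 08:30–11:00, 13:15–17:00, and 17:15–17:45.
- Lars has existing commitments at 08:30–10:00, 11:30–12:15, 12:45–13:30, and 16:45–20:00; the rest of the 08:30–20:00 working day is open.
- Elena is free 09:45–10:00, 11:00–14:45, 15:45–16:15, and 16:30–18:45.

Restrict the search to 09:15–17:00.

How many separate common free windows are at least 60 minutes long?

1

Lars free within 08:30–20:00: 10:00–11:30, 12:15–12:45, 13:30–16:45.
Zara ∩ Lars: 10:00–11:00, 13:30–16:45.
Zara ∩ Lars ∩ Elena: 13:30–14:45, 15:45–16:15, 16:30–16:45.
Restricted to 09:15–17:00: 13:30–14:45, 15:45–16:15, 16:30–16:45.
Windows ≥ 60 min: 13:30–14:45.
That's 1 window.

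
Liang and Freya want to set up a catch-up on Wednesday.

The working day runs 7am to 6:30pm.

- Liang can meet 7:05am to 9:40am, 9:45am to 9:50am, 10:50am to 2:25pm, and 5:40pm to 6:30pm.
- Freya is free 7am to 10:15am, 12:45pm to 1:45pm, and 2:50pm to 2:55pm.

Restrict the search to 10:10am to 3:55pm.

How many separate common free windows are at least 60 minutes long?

1

Liang ∩ Freya: 07:05–09:40, 09:45–09:50, 12:45–13:45.
Restricted to 10:10–15:55: 12:45–13:45.
Windows ≥ 60 min: 12:45–13:45.
That's 1 window.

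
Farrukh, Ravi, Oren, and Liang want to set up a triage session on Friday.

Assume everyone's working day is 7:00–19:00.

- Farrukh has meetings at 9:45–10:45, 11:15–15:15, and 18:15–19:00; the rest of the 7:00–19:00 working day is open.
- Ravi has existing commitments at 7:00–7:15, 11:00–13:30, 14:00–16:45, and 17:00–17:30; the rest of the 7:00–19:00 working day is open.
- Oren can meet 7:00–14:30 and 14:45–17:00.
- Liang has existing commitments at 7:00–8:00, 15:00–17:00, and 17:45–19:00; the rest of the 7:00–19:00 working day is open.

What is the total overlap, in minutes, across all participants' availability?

120 minutes

Farrukh free within 07:00–19:00: 07:00–09:45, 10:45–11:15, 15:15–18:15.
Ravi free within 07:00–19:00: 07:15–11:00, 13:30–14:00, 16:45–17:00, 17:30–19:00.
Liang free within 07:00–19:00: 08:00–15:00, 17:00–17:45.
Farrukh ∩ Ravi: 07:15–09:45, 10:45–11:00, 16:45–17:00, 17:30–18:15.
Farrukh ∩ Ravi ∩ Oren: 07:15–09:45, 10:45–11:00, 16:45–17:00.
Farrukh ∩ Ravi ∩ Oren ∩ Liang: 08:00–09:45, 10:45–11:00.
Total common minutes: 105 + 15 = 120.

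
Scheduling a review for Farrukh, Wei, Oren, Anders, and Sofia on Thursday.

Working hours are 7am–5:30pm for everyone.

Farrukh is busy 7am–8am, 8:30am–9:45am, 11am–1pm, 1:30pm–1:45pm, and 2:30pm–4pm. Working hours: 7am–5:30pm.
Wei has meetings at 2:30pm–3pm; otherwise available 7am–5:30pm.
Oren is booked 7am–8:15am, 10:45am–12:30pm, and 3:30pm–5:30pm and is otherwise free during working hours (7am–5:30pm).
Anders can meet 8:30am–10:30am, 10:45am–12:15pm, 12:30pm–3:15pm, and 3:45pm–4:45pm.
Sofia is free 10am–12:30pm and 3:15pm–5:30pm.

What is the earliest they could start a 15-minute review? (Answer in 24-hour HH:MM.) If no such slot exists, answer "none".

Farrukh free within 07:00–17:30: 08:00–08:30, 09:45–11:00, 13:00–13:30, 13:45–14:30, 16:00–17:30.
Wei free within 07:00–17:30: 07:00–14:30, 15:00–17:30.
Oren free within 07:00–17:30: 08:15–10:45, 12:30–15:30.
Farrukh ∩ Wei: 08:00–08:30, 09:45–11:00, 13:00–13:30, 13:45–14:30, 16:00–17:30.
Farrukh ∩ Wei ∩ Oren: 08:15–08:30, 09:45–10:45, 13:00–13:30, 13:45–14:30.
Farrukh ∩ Wei ∩ Oren ∩ Anders: 09:45–10:30, 13:00–13:30, 13:45–14:30.
Farrukh ∩ Wei ∩ Oren ∩ Anders ∩ Sofia: 10:00–10:30.
Windows ≥ 15 min: 10:00–10:30.
Earliest such window starts at 10:00.

10:00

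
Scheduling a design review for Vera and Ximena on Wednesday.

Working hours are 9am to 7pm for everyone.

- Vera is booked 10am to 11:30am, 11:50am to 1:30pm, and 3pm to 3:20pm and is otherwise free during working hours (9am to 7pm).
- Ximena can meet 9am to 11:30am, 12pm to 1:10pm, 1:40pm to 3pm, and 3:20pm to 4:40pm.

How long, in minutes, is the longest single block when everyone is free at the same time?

Vera free within 09:00–19:00: 09:00–10:00, 11:30–11:50, 13:30–15:00, 15:20–19:00.
Vera ∩ Ximena: 09:00–10:00, 13:40–15:00, 15:20–16:40.
Common window lengths: 60, 80, 80 min; longest is 80.

80 minutes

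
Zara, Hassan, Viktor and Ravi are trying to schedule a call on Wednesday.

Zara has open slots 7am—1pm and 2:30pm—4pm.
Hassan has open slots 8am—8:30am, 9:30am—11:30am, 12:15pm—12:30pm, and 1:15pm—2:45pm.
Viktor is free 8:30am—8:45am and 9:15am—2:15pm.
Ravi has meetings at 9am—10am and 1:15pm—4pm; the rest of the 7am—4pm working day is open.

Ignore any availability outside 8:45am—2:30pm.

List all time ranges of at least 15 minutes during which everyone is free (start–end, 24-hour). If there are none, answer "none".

10:00–11:30, 12:15–12:30

Ravi free within 07:00–16:00: 07:00–09:00, 10:00–13:15.
Zara ∩ Hassan: 08:00–08:30, 09:30–11:30, 12:15–12:30, 14:30–14:45.
Zara ∩ Hassan ∩ Viktor: 09:30–11:30, 12:15–12:30.
Zara ∩ Hassan ∩ Viktor ∩ Ravi: 10:00–11:30, 12:15–12:30.
Restricted to 08:45–14:30: 10:00–11:30, 12:15–12:30.
Windows ≥ 15 min: 10:00–11:30, 12:15–12:30.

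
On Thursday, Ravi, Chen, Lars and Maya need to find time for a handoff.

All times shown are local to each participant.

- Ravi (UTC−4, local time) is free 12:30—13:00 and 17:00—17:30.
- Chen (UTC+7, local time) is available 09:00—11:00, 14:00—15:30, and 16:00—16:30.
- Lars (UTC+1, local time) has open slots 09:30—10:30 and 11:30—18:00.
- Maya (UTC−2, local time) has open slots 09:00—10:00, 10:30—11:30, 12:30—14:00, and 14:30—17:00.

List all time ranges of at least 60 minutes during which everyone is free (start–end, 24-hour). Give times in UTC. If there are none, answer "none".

none

Ravi → UTC: 16:30–17:00, 21:00–21:30.
Chen → UTC: 02:00–04:00, 07:00–08:30, 09:00–09:30.
Lars → UTC: 08:30–09:30, 10:30–17:00.
Maya → UTC: 11:00–12:00, 12:30–13:30, 14:30–16:00, 16:30–19:00.
Ravi ∩ Chen: (none).
Ravi ∩ Chen ∩ Lars: (none).
Ravi ∩ Chen ∩ Lars ∩ Maya: (none).
Windows ≥ 60 min: (none).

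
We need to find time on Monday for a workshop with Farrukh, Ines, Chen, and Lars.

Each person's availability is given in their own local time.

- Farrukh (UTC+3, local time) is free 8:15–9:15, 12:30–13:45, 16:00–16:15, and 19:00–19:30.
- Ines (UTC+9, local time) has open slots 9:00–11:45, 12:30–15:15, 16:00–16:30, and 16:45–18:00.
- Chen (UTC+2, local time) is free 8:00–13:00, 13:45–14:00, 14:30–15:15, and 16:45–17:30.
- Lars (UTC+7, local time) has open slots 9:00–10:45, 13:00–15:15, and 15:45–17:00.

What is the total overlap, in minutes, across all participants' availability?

15 minutes

Farrukh → UTC: 05:15–06:15, 09:30–10:45, 13:00–13:15, 16:00–16:30.
Ines → UTC: 00:00–02:45, 03:30–06:15, 07:00–07:30, 07:45–09:00.
Chen → UTC: 06:00–11:00, 11:45–12:00, 12:30–13:15, 14:45–15:30.
Lars → UTC: 02:00–03:45, 06:00–08:15, 08:45–10:00.
Farrukh ∩ Ines: 05:15–06:15.
Farrukh ∩ Ines ∩ Chen: 06:00–06:15.
Farrukh ∩ Ines ∩ Chen ∩ Lars: 06:00–06:15.
Total common minutes: 15.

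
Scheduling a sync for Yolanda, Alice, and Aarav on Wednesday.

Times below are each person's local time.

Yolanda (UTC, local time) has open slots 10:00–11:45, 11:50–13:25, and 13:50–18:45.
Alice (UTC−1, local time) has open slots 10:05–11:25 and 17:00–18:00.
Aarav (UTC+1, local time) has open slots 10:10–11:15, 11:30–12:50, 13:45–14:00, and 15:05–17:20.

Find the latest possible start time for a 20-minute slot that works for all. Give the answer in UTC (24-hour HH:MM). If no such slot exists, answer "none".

Yolanda → UTC: 10:00–11:45, 11:50–13:25, 13:50–18:45.
Alice → UTC: 11:05–12:25, 18:00–19:00.
Aarav → UTC: 09:10–10:15, 10:30–11:50, 12:45–13:00, 14:05–16:20.
Yolanda ∩ Alice: 11:05–11:45, 11:50–12:25, 18:00–18:45.
Yolanda ∩ Alice ∩ Aarav: 11:05–11:45.
Windows ≥ 20 min: 11:05–11:45.
Latest start in the last window 11:05–11:45 is 11:45 − 20 min = 11:25.

11:25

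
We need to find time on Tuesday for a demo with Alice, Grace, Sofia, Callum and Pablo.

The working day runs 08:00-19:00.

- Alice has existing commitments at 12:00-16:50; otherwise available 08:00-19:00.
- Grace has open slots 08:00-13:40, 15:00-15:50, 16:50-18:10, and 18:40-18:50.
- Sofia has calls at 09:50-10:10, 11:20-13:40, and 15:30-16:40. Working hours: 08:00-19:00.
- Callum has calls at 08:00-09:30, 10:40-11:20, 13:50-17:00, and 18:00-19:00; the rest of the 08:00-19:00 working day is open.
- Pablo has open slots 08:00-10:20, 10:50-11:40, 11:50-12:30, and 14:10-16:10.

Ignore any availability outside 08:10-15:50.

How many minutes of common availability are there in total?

Alice free within 08:00–19:00: 08:00–12:00, 16:50–19:00.
Sofia free within 08:00–19:00: 08:00–09:50, 10:10–11:20, 13:40–15:30, 16:40–19:00.
Callum free within 08:00–19:00: 09:30–10:40, 11:20–13:50, 17:00–18:00.
Alice ∩ Grace: 08:00–12:00, 16:50–18:10, 18:40–18:50.
Alice ∩ Grace ∩ Sofia: 08:00–09:50, 10:10–11:20, 16:50–18:10, 18:40–18:50.
Alice ∩ Grace ∩ Sofia ∩ Callum: 09:30–09:50, 10:10–10:40, 17:00–18:00.
Alice ∩ Grace ∩ Sofia ∩ Callum ∩ Pablo: 09:30–09:50, 10:10–10:20.
Restricted to 08:10–15:50: 09:30–09:50, 10:10–10:20.
Total common minutes: 20 + 10 = 30.

30 minutes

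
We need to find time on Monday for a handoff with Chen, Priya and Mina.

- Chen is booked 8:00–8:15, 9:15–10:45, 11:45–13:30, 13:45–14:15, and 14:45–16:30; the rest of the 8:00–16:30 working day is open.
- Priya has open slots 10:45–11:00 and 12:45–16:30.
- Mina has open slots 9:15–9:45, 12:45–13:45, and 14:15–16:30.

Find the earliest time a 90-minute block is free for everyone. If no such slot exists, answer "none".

none

Chen free within 08:00–16:30: 08:15–09:15, 10:45–11:45, 13:30–13:45, 14:15–14:45.
Chen ∩ Priya: 10:45–11:00, 13:30–13:45, 14:15–14:45.
Chen ∩ Priya ∩ Mina: 13:30–13:45, 14:15–14:45.
Windows ≥ 90 min: (none).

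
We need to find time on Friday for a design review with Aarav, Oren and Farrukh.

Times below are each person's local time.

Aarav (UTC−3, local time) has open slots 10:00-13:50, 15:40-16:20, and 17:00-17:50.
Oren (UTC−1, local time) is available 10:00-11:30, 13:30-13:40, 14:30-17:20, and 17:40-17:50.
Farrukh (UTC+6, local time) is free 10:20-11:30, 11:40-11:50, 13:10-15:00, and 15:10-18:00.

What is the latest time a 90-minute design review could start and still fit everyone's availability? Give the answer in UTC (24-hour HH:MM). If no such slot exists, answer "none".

none

Aarav → UTC: 13:00–16:50, 18:40–19:20, 20:00–20:50.
Oren → UTC: 11:00–12:30, 14:30–14:40, 15:30–18:20, 18:40–18:50.
Farrukh → UTC: 04:20–05:30, 05:40–05:50, 07:10–09:00, 09:10–12:00.
Aarav ∩ Oren: 14:30–14:40, 15:30–16:50, 18:40–18:50.
Aarav ∩ Oren ∩ Farrukh: (none).
Windows ≥ 90 min: (none).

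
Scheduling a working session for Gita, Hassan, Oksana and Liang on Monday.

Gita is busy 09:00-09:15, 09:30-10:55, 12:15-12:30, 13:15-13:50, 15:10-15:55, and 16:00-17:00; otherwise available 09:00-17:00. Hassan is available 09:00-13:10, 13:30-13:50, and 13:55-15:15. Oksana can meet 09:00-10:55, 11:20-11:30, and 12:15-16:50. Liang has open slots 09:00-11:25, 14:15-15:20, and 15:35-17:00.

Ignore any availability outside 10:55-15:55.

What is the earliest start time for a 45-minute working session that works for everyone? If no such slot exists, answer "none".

14:15

Gita free within 09:00–17:00: 09:15–09:30, 10:55–12:15, 12:30–13:15, 13:50–15:10, 15:55–16:00.
Gita ∩ Hassan: 09:15–09:30, 10:55–12:15, 12:30–13:10, 13:55–15:10.
Gita ∩ Hassan ∩ Oksana: 09:15–09:30, 11:20–11:30, 12:30–13:10, 13:55–15:10.
Gita ∩ Hassan ∩ Oksana ∩ Liang: 09:15–09:30, 11:20–11:25, 14:15–15:10.
Restricted to 10:55–15:55: 11:20–11:25, 14:15–15:10.
Windows ≥ 45 min: 14:15–15:10.
Earliest such window starts at 14:15.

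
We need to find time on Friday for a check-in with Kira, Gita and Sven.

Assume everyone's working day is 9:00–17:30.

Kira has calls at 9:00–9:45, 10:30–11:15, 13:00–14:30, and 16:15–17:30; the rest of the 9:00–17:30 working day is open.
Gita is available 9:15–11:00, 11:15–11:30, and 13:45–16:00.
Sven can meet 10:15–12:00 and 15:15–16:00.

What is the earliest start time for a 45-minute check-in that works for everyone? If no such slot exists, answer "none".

15:15

Kira free within 09:00–17:30: 09:45–10:30, 11:15–13:00, 14:30–16:15.
Kira ∩ Gita: 09:45–10:30, 11:15–11:30, 14:30–16:00.
Kira ∩ Gita ∩ Sven: 10:15–10:30, 11:15–11:30, 15:15–16:00.
Windows ≥ 45 min: 15:15–16:00.
Earliest such window starts at 15:15.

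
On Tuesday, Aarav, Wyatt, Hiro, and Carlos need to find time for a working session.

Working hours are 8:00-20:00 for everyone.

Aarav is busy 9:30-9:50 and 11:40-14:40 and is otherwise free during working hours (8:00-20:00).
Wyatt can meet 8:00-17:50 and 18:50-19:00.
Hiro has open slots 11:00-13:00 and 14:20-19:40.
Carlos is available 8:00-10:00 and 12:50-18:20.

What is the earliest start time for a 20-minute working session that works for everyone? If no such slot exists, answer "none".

Aarav free within 08:00–20:00: 08:00–09:30, 09:50–11:40, 14:40–20:00.
Aarav ∩ Wyatt: 08:00–09:30, 09:50–11:40, 14:40–17:50, 18:50–19:00.
Aarav ∩ Wyatt ∩ Hiro: 11:00–11:40, 14:40–17:50, 18:50–19:00.
Aarav ∩ Wyatt ∩ Hiro ∩ Carlos: 14:40–17:50.
Windows ≥ 20 min: 14:40–17:50.
Earliest such window starts at 14:40.

14:40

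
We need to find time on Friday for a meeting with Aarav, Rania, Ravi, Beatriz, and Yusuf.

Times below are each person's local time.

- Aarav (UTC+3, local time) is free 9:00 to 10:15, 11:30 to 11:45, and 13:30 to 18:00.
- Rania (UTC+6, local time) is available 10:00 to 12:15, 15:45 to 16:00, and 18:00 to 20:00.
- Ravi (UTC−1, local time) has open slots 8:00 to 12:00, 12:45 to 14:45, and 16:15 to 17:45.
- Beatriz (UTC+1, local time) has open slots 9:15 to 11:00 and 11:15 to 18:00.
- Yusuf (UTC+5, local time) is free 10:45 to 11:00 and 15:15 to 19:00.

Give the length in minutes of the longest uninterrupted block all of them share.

Aarav → UTC: 06:00–07:15, 08:30–08:45, 10:30–15:00.
Rania → UTC: 04:00–06:15, 09:45–10:00, 12:00–14:00.
Ravi → UTC: 09:00–13:00, 13:45–15:45, 17:15–18:45.
Beatriz → UTC: 08:15–10:00, 10:15–17:00.
Yusuf → UTC: 05:45–06:00, 10:15–14:00.
Aarav ∩ Rania: 06:00–06:15, 12:00–14:00.
Aarav ∩ Rania ∩ Ravi: 12:00–13:00, 13:45–14:00.
Aarav ∩ Rania ∩ Ravi ∩ Beatriz: 12:00–13:00, 13:45–14:00.
Aarav ∩ Rania ∩ Ravi ∩ Beatriz ∩ Yusuf: 12:00–13:00, 13:45–14:00.
Common window lengths: 60, 15 min; longest is 60.

60 minutes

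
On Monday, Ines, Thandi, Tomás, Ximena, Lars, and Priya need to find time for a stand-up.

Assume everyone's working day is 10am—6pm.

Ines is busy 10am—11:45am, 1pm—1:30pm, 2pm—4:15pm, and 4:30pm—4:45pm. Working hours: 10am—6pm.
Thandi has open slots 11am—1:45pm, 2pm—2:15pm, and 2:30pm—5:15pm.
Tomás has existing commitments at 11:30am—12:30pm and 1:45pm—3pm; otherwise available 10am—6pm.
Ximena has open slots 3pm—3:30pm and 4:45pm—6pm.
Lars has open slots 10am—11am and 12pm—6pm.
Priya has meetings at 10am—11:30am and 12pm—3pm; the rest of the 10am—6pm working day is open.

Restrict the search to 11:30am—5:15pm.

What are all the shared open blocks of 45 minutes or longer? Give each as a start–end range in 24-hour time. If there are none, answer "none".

Ines free within 10:00–18:00: 11:45–13:00, 13:30–14:00, 16:15–16:30, 16:45–18:00.
Tomás free within 10:00–18:00: 10:00–11:30, 12:30–13:45, 15:00–18:00.
Priya free within 10:00–18:00: 11:30–12:00, 15:00–18:00.
Ines ∩ Thandi: 11:45–13:00, 13:30–13:45, 16:15–16:30, 16:45–17:15.
Ines ∩ Thandi ∩ Tomás: 12:30–13:00, 13:30–13:45, 16:15–16:30, 16:45–17:15.
Ines ∩ Thandi ∩ Tomás ∩ Ximena: 16:45–17:15.
Ines ∩ Thandi ∩ Tomás ∩ Ximena ∩ Lars: 16:45–17:15.
Ines ∩ Thandi ∩ Tomás ∩ Ximena ∩ Lars ∩ Priya: 16:45–17:15.
Restricted to 11:30–17:15: 16:45–17:15.
Windows ≥ 45 min: (none).

none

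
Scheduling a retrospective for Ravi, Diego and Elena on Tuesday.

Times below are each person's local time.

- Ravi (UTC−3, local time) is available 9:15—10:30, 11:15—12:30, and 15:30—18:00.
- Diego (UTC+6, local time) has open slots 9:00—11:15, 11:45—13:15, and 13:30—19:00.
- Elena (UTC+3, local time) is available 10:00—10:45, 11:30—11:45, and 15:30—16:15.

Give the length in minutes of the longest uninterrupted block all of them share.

Ravi → UTC: 12:15–13:30, 14:15–15:30, 18:30–21:00.
Diego → UTC: 03:00–05:15, 05:45–07:15, 07:30–13:00.
Elena → UTC: 07:00–07:45, 08:30–08:45, 12:30–13:15.
Ravi ∩ Diego: 12:15–13:00.
Ravi ∩ Diego ∩ Elena: 12:30–13:00.
Single common window of 30 minutes.

30 minutes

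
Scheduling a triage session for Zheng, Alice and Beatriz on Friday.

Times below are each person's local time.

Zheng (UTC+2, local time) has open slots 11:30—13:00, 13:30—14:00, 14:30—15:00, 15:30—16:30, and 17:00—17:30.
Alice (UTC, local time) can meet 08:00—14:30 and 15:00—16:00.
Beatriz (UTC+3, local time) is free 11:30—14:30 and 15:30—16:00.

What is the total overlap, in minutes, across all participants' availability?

Zheng → UTC: 09:30–11:00, 11:30–12:00, 12:30–13:00, 13:30–14:30, 15:00–15:30.
Alice → UTC: 08:00–14:30, 15:00–16:00.
Beatriz → UTC: 08:30–11:30, 12:30–13:00.
Zheng ∩ Alice: 09:30–11:00, 11:30–12:00, 12:30–13:00, 13:30–14:30, 15:00–15:30.
Zheng ∩ Alice ∩ Beatriz: 09:30–11:00, 12:30–13:00.
Total common minutes: 90 + 30 = 120.

120 minutes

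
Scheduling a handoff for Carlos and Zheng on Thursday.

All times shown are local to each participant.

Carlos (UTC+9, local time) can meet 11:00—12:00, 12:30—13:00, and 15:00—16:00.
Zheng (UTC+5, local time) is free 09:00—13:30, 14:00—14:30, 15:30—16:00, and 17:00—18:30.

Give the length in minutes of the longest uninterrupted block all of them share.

60 minutes

Carlos → UTC: 02:00–03:00, 03:30–04:00, 06:00–07:00.
Zheng → UTC: 04:00–08:30, 09:00–09:30, 10:30–11:00, 12:00–13:30.
Carlos ∩ Zheng: 06:00–07:00.
Single common window of 60 minutes.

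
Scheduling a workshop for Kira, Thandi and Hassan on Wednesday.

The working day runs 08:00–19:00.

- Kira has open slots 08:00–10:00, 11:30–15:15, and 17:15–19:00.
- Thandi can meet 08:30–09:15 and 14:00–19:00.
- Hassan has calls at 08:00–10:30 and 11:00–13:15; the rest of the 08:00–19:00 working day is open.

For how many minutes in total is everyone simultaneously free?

Hassan free within 08:00–19:00: 10:30–11:00, 13:15–19:00.
Kira ∩ Thandi: 08:30–09:15, 14:00–15:15, 17:15–19:00.
Kira ∩ Thandi ∩ Hassan: 14:00–15:15, 17:15–19:00.
Total common minutes: 75 + 105 = 180.

180 minutes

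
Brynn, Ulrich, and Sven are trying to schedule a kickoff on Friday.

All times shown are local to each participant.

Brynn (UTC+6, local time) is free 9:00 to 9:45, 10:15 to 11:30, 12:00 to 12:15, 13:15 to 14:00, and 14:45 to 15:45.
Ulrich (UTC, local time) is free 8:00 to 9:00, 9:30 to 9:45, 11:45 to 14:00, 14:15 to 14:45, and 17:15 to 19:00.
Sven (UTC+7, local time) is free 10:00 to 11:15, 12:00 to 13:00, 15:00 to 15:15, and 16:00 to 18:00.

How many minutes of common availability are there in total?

15 minutes

Brynn → UTC: 03:00–03:45, 04:15–05:30, 06:00–06:15, 07:15–08:00, 08:45–09:45.
Ulrich → UTC: 08:00–09:00, 09:30–09:45, 11:45–14:00, 14:15–14:45, 17:15–19:00.
Sven → UTC: 03:00–04:15, 05:00–06:00, 08:00–08:15, 09:00–11:00.
Brynn ∩ Ulrich: 08:45–09:00, 09:30–09:45.
Brynn ∩ Ulrich ∩ Sven: 09:30–09:45.
Total common minutes: 15.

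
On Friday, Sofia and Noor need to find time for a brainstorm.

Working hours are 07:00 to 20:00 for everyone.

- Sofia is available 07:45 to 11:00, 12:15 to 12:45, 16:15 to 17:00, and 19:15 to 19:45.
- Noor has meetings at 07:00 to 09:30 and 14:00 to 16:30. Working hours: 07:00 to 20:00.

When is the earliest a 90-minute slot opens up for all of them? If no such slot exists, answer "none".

09:30

Noor free within 07:00–20:00: 09:30–14:00, 16:30–20:00.
Sofia ∩ Noor: 09:30–11:00, 12:15–12:45, 16:30–17:00, 19:15–19:45.
Windows ≥ 90 min: 09:30–11:00.
Earliest such window starts at 09:30.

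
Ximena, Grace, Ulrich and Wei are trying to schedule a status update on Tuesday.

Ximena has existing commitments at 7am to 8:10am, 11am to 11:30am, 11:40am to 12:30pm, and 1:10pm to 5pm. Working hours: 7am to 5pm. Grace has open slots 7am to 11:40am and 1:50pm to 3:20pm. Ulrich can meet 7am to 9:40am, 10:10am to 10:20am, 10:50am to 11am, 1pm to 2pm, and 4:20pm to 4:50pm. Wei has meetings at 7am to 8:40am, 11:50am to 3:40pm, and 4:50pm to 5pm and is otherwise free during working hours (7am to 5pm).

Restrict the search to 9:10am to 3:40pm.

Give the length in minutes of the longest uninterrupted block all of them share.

Ximena free within 07:00–17:00: 08:10–11:00, 11:30–11:40, 12:30–13:10.
Wei free within 07:00–17:00: 08:40–11:50, 15:40–16:50.
Ximena ∩ Grace: 08:10–11:00, 11:30–11:40.
Ximena ∩ Grace ∩ Ulrich: 08:10–09:40, 10:10–10:20, 10:50–11:00.
Ximena ∩ Grace ∩ Ulrich ∩ Wei: 08:40–09:40, 10:10–10:20, 10:50–11:00.
Restricted to 09:10–15:40: 09:10–09:40, 10:10–10:20, 10:50–11:00.
Common window lengths: 30, 10, 10 min; longest is 30.

30 minutes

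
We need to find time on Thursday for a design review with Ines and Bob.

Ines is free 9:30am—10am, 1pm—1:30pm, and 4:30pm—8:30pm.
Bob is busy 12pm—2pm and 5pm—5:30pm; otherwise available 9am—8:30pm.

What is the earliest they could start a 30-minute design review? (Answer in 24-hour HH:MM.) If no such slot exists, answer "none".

Bob free within 09:00–20:30: 09:00–12:00, 14:00–17:00, 17:30–20:30.
Ines ∩ Bob: 09:30–10:00, 16:30–17:00, 17:30–20:30.
Windows ≥ 30 min: 09:30–10:00, 16:30–17:00, 17:30–20:30.
Earliest such window starts at 09:30.

09:30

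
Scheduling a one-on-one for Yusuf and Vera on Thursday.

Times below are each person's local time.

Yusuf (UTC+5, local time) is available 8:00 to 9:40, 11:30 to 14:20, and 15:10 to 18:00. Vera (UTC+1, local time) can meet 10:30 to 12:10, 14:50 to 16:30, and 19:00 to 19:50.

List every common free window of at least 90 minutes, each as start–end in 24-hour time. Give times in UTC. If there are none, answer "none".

Yusuf → UTC: 03:00–04:40, 06:30–09:20, 10:10–13:00.
Vera → UTC: 09:30–11:10, 13:50–15:30, 18:00–18:50.
Yusuf ∩ Vera: 10:10–11:10.
Windows ≥ 90 min: (none).

none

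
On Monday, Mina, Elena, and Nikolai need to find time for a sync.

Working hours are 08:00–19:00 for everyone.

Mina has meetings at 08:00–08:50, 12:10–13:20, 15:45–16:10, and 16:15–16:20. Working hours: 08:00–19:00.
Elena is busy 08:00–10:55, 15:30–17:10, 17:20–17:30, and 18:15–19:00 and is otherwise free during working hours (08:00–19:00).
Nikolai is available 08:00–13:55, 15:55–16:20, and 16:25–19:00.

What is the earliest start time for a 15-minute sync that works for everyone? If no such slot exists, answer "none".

Mina free within 08:00–19:00: 08:50–12:10, 13:20–15:45, 16:10–16:15, 16:20–19:00.
Elena free within 08:00–19:00: 10:55–15:30, 17:10–17:20, 17:30–18:15.
Mina ∩ Elena: 10:55–12:10, 13:20–15:30, 17:10–17:20, 17:30–18:15.
Mina ∩ Elena ∩ Nikolai: 10:55–12:10, 13:20–13:55, 17:10–17:20, 17:30–18:15.
Windows ≥ 15 min: 10:55–12:10, 13:20–13:55, 17:30–18:15.
Earliest such window starts at 10:55.

10:55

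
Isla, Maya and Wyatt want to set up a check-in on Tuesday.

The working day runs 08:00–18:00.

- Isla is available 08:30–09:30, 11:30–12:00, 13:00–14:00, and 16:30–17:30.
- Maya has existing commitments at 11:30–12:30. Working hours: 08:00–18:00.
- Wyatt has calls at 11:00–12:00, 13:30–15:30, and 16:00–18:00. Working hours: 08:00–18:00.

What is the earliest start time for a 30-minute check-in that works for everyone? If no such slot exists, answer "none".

08:30

Maya free within 08:00–18:00: 08:00–11:30, 12:30–18:00.
Wyatt free within 08:00–18:00: 08:00–11:00, 12:00–13:30, 15:30–16:00.
Isla ∩ Maya: 08:30–09:30, 13:00–14:00, 16:30–17:30.
Isla ∩ Maya ∩ Wyatt: 08:30–09:30, 13:00–13:30.
Windows ≥ 30 min: 08:30–09:30, 13:00–13:30.
Earliest such window starts at 08:30.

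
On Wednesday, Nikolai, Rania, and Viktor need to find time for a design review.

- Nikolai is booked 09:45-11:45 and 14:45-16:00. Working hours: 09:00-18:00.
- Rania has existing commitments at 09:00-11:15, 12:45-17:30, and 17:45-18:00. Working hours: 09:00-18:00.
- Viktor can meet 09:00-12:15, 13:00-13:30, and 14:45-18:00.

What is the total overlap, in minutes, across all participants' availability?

Nikolai free within 09:00–18:00: 09:00–09:45, 11:45–14:45, 16:00–18:00.
Rania free within 09:00–18:00: 11:15–12:45, 17:30–17:45.
Nikolai ∩ Rania: 11:45–12:45, 17:30–17:45.
Nikolai ∩ Rania ∩ Viktor: 11:45–12:15, 17:30–17:45.
Total common minutes: 30 + 15 = 45.

45 minutes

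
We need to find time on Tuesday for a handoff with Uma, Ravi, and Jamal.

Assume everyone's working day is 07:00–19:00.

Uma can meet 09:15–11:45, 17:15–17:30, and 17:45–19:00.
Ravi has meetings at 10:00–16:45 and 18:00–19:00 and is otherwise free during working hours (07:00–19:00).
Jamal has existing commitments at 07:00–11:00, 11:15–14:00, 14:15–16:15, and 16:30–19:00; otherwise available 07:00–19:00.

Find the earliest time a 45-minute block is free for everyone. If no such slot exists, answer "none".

none

Ravi free within 07:00–19:00: 07:00–10:00, 16:45–18:00.
Jamal free within 07:00–19:00: 11:00–11:15, 14:00–14:15, 16:15–16:30.
Uma ∩ Ravi: 09:15–10:00, 17:15–17:30, 17:45–18:00.
Uma ∩ Ravi ∩ Jamal: (none).
Windows ≥ 45 min: (none).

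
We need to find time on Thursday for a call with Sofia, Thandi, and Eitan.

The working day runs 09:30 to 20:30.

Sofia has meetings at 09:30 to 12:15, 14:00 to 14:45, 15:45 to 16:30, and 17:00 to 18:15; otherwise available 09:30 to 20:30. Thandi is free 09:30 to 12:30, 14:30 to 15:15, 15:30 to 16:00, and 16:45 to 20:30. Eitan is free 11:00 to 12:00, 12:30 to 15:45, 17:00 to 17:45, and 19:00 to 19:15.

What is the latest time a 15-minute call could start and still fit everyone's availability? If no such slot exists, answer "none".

19:00

Sofia free within 09:30–20:30: 12:15–14:00, 14:45–15:45, 16:30–17:00, 18:15–20:30.
Sofia ∩ Thandi: 12:15–12:30, 14:45–15:15, 15:30–15:45, 16:45–17:00, 18:15–20:30.
Sofia ∩ Thandi ∩ Eitan: 14:45–15:15, 15:30–15:45, 19:00–19:15.
Windows ≥ 15 min: 14:45–15:15, 15:30–15:45, 19:00–19:15.
Latest start in the last window 19:00–19:15 is 19:15 − 15 min = 19:00.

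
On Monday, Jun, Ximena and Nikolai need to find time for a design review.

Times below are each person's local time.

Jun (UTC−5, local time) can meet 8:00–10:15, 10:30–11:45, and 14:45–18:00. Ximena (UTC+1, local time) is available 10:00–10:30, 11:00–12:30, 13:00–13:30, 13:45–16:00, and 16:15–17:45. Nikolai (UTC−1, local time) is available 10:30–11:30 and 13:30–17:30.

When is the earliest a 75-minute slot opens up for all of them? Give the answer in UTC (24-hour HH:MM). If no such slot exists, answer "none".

Jun → UTC: 13:00–15:15, 15:30–16:45, 19:45–23:00.
Ximena → UTC: 09:00–09:30, 10:00–11:30, 12:00–12:30, 12:45–15:00, 15:15–16:45.
Nikolai → UTC: 11:30–12:30, 14:30–18:30.
Jun ∩ Ximena: 13:00–15:00, 15:30–16:45.
Jun ∩ Ximena ∩ Nikolai: 14:30–15:00, 15:30–16:45.
Windows ≥ 75 min: 15:30–16:45.
Earliest such window starts at 15:30.

15:30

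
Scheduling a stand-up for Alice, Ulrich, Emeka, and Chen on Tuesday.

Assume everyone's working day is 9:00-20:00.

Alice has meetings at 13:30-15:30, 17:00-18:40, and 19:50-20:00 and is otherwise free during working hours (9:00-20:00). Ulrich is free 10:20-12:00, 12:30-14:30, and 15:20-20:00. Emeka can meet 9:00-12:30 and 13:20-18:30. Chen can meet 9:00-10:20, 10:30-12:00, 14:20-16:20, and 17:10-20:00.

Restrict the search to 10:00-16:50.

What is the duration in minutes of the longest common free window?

Alice free within 09:00–20:00: 09:00–13:30, 15:30–17:00, 18:40–19:50.
Alice ∩ Ulrich: 10:20–12:00, 12:30–13:30, 15:30–17:00, 18:40–19:50.
Alice ∩ Ulrich ∩ Emeka: 10:20–12:00, 13:20–13:30, 15:30–17:00.
Alice ∩ Ulrich ∩ Emeka ∩ Chen: 10:30–12:00, 15:30–16:20.
Restricted to 10:00–16:50: 10:30–12:00, 15:30–16:20.
Common window lengths: 90, 50 min; longest is 90.

90 minutes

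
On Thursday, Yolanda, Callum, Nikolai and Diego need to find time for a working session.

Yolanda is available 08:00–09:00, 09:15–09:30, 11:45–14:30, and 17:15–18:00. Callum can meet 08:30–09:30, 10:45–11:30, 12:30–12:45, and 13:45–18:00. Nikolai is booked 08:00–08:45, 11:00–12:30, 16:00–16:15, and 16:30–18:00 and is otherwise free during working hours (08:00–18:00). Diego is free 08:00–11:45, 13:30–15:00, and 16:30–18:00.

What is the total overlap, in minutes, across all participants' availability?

75 minutes

Nikolai free within 08:00–18:00: 08:45–11:00, 12:30–16:00, 16:15–16:30.
Yolanda ∩ Callum: 08:30–09:00, 09:15–09:30, 12:30–12:45, 13:45–14:30, 17:15–18:00.
Yolanda ∩ Callum ∩ Nikolai: 08:45–09:00, 09:15–09:30, 12:30–12:45, 13:45–14:30.
Yolanda ∩ Callum ∩ Nikolai ∩ Diego: 08:45–09:00, 09:15–09:30, 13:45–14:30.
Total common minutes: 15 + 15 + 45 = 75.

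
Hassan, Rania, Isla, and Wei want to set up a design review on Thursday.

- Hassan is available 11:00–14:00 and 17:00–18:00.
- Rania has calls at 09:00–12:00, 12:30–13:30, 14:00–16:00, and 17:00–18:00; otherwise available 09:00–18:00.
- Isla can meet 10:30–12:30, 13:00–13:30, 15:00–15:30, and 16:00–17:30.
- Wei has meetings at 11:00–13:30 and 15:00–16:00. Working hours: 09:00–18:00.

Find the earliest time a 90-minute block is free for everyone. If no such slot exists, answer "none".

none

Rania free within 09:00–18:00: 12:00–12:30, 13:30–14:00, 16:00–17:00.
Wei free within 09:00–18:00: 09:00–11:00, 13:30–15:00, 16:00–18:00.
Hassan ∩ Rania: 12:00–12:30, 13:30–14:00.
Hassan ∩ Rania ∩ Isla: 12:00–12:30.
Hassan ∩ Rania ∩ Isla ∩ Wei: (none).
Windows ≥ 90 min: (none).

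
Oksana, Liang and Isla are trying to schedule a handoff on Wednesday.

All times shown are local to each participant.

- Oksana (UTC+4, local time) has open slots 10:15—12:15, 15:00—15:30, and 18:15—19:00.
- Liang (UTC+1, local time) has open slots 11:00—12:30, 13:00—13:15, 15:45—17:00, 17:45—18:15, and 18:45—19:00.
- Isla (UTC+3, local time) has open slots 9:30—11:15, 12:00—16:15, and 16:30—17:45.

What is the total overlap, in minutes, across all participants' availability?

30 minutes

Oksana → UTC: 06:15–08:15, 11:00–11:30, 14:15–15:00.
Liang → UTC: 10:00–11:30, 12:00–12:15, 14:45–16:00, 16:45–17:15, 17:45–18:00.
Isla → UTC: 06:30–08:15, 09:00–13:15, 13:30–14:45.
Oksana ∩ Liang: 11:00–11:30, 14:45–15:00.
Oksana ∩ Liang ∩ Isla: 11:00–11:30.
Total common minutes: 30.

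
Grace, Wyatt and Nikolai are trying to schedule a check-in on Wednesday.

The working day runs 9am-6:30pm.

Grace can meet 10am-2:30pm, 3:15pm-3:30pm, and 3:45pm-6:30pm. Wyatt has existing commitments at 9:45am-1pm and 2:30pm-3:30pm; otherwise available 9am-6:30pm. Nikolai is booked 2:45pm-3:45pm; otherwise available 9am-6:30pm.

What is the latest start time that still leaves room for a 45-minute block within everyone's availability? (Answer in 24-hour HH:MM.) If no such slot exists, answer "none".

17:45

Wyatt free within 09:00–18:30: 09:00–09:45, 13:00–14:30, 15:30–18:30.
Nikolai free within 09:00–18:30: 09:00–14:45, 15:45–18:30.
Grace ∩ Wyatt: 13:00–14:30, 15:45–18:30.
Grace ∩ Wyatt ∩ Nikolai: 13:00–14:30, 15:45–18:30.
Windows ≥ 45 min: 13:00–14:30, 15:45–18:30.
Latest start in the last window 15:45–18:30 is 18:30 − 45 min = 17:45.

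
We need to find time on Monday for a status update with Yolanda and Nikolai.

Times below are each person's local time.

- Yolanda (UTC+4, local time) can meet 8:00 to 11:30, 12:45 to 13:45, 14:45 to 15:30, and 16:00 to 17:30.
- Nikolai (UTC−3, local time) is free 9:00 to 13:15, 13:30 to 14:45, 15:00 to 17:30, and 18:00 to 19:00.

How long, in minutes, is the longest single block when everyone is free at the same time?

Yolanda → UTC: 04:00–07:30, 08:45–09:45, 10:45–11:30, 12:00–13:30.
Nikolai → UTC: 12:00–16:15, 16:30–17:45, 18:00–20:30, 21:00–22:00.
Yolanda ∩ Nikolai: 12:00–13:30.
Single common window of 90 minutes.

90 minutes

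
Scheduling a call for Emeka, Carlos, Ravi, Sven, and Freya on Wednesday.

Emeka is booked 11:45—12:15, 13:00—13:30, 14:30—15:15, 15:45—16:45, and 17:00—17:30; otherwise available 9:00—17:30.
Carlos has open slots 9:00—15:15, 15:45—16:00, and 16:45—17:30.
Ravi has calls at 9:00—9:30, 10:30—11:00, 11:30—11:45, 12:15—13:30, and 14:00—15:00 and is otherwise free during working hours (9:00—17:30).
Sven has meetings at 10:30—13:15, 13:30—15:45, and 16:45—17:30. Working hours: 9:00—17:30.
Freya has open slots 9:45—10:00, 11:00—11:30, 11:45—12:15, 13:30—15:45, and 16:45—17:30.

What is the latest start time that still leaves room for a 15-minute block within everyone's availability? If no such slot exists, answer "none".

Emeka free within 09:00–17:30: 09:00–11:45, 12:15–13:00, 13:30–14:30, 15:15–15:45, 16:45–17:00.
Ravi free within 09:00–17:30: 09:30–10:30, 11:00–11:30, 11:45–12:15, 13:30–14:00, 15:00–17:30.
Sven free within 09:00–17:30: 09:00–10:30, 13:15–13:30, 15:45–16:45.
Emeka ∩ Carlos: 09:00–11:45, 12:15–13:00, 13:30–14:30, 16:45–17:00.
Emeka ∩ Carlos ∩ Ravi: 09:30–10:30, 11:00–11:30, 13:30–14:00, 16:45–17:00.
Emeka ∩ Carlos ∩ Ravi ∩ Sven: 09:30–10:30.
Emeka ∩ Carlos ∩ Ravi ∩ Sven ∩ Freya: 09:45–10:00.
Windows ≥ 15 min: 09:45–10:00.
Latest start in the last window 09:45–10:00 is 10:00 − 15 min = 09:45.

09:45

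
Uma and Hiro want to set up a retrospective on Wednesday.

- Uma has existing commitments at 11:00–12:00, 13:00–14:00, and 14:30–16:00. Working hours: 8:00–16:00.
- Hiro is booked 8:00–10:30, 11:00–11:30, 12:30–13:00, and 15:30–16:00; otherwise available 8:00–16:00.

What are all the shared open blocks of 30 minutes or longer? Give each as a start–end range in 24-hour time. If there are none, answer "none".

Uma free within 08:00–16:00: 08:00–11:00, 12:00–13:00, 14:00–14:30.
Hiro free within 08:00–16:00: 10:30–11:00, 11:30–12:30, 13:00–15:30.
Uma ∩ Hiro: 10:30–11:00, 12:00–12:30, 14:00–14:30.
Windows ≥ 30 min: 10:30–11:00, 12:00–12:30, 14:00–14:30.

10:30–11:00, 12:00–12:30, 14:00–14:30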